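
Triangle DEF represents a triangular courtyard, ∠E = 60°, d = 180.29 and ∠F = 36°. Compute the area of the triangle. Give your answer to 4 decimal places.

area ≈ 8318.5618

The third angle is ∠D = 180° − ∠E − ∠F = 84.00°.
Law of sines: e = d·sin E/sin D ≈ 157.
Law of sines: f = d·sin F/sin D ≈ 106.56.
Area = ½·d·e·sin F ≈ 8318.6.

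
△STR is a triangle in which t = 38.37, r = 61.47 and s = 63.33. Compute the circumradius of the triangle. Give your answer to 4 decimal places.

32.8194

By the law of cosines, cos S = (t² + r² − s²) / (2·t·r) ≈ 0.26289, so ∠S ≈ 74.76°.
Circumradius = s/(2 sin S) ≈ 32.819.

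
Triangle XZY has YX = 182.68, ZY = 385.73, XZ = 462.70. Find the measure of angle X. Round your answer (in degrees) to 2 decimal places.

∠X ≈ 54.29°

By the law of cosines, cos X = (YX² + XZ² − ZY²) / (2·YX·XZ) ≈ 0.58370, so ∠X ≈ 54.29°.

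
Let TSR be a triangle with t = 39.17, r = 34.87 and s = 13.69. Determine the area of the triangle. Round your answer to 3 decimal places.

236.429

Semiperimeter p = (39.17 + 13.69 + 34.87)/2 = 43.865.
Heron's formula: area = √(43.865·4.695·30.175·8.995) ≈ 236.43.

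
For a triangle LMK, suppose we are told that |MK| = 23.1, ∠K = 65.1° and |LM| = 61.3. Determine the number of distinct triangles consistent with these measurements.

|MK|·sin K = 23.1·sin(65.1°) ≈ 20.95.
Since |LM| ≥ |MK|, exactly one triangle exists.

1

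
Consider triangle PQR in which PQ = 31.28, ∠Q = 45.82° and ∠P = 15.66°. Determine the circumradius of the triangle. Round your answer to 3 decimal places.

The third angle is ∠R = 180° − ∠P − ∠Q = 118.52°.
Law of sines: QR = PQ·sin P/sin R ≈ 9.6095.
Law of sines: RP = PQ·sin Q/sin R ≈ 25.531.
Circumradius = PQ/(2 sin R) ≈ 17.8.

17.800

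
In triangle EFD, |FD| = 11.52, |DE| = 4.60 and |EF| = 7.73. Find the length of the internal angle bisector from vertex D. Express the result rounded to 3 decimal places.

By the law of cosines, cos D = (|FD|² + |DE|² − |EF|²) / (2·|FD|·|DE|) ≈ 0.88803, so ∠D ≈ 27.37°.
The bisector from D has length 2·|FD|·|DE|·cos(∠D/2)/(|FD|+|DE|) ≈ 6.388.

t_D ≈ 6.388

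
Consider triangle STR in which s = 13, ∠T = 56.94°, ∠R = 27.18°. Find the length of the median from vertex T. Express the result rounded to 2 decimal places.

The third angle is ∠S = 180° − ∠T − ∠R = 95.88°.
Law of sines: t = s·sin T/sin S ≈ 10.953.
Law of sines: r = s·sin R/sin S ≈ 5.9696.
Median from T: ½√(2·r² + 2·s² − t²) ≈ 8.5045.

m_T ≈ 8.50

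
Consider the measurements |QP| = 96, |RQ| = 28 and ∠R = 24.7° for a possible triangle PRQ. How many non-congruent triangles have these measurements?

1

|RQ|·sin R = 28·sin(24.7°) ≈ 11.7.
Since |QP| ≥ |RQ|, exactly one triangle exists.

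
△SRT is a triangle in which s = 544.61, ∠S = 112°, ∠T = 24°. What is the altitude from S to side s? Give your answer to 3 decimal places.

The third angle is ∠R = 180° − ∠T − ∠S = 44.00°.
Law of sines: r = s·sin R/sin S ≈ 408.03.
Law of sines: t = s·sin T/sin S ≈ 238.91.
Area = ½·s·r·sin T ≈ 45192.
The altitude from S has length 2·area/s ≈ 165.96.

h_S ≈ 165.960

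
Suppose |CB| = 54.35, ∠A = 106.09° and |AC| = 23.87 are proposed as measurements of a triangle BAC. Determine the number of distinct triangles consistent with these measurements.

1

|AC|·sin A = 23.87·sin(106.09°) ≈ 22.93.
Since ∠A is not acute, a triangle exists only if |CB| > |AC|; here |CB| > |AC|, so there is exactly one triangle.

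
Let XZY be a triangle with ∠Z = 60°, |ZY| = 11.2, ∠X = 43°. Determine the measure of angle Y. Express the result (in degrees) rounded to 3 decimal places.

The third angle is ∠Y = 180° − ∠X − ∠Z = 77.00°.

∠Y ≈ 77.000°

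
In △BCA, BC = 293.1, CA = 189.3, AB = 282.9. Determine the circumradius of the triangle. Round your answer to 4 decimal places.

152.6431

By the law of cosines, cos B = (AB² + BC² − CA²) / (2·AB·BC) ≈ 0.78454, so ∠B ≈ 38.32°.
Circumradius = CA/(2 sin B) ≈ 152.64.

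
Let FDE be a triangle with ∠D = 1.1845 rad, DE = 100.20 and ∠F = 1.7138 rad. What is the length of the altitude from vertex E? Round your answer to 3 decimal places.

h_E ≈ 92.816

The third angle is ∠E = π − ∠F − ∠D = 0.2433 rad.
Law of sines: EF = DE·sin D/sin F ≈ 93.774.
Law of sines: FD = DE·sin E/sin F ≈ 24.387.
Area = ½·DE·EF·sin E ≈ 1131.8.
The altitude from E has length 2·area/FD ≈ 92.816.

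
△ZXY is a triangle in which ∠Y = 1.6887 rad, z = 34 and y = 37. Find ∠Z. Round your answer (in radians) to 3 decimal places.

Law of sines: sin Z = z·sin Y/y ≈ 0.91254.
Since y ≥ z, only the acute value applies: ∠Z ≈ 1.1495 rad.
Then ∠X = π − ∠Y − ∠Z ≈ 0.3034 rad.

∠Z ≈ 1.149 rad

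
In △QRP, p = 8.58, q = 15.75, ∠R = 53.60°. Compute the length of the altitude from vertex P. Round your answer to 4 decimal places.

h_P ≈ 12.6771

By the law of cosines, r² = p² + q² − 2·p·q·cos R = 161.3, so r ≈ 12.7.
Area = ½·p·q·sin R ≈ 54.385.
The altitude from P has length 2·area/p ≈ 12.677.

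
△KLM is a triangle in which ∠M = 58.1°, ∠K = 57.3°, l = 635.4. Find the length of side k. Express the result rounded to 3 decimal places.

The third angle is ∠L = 180° − ∠M − ∠K = 64.60°.
Law of sines: k = l·sin K/sin L ≈ 591.91.

591.913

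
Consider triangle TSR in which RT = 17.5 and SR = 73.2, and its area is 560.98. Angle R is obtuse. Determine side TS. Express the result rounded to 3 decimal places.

83.072

From area = ½·SR·RT·sin R, we get sin R = 2·area/(SR·RT) ≈ 0.87585.
Taking the obtuse solution, ∠R ≈ 118.85°.
Law of cosines then gives TS ≈ 83.072.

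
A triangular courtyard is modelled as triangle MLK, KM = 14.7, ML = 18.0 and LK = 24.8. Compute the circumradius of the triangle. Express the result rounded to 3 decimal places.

R ≈ 12.526

By the law of cosines, cos M = (KM² + ML² − LK²) / (2·KM·ML) ≈ -0.14163, so ∠M ≈ 98.14°.
Circumradius = LK/(2 sin M) ≈ 12.526.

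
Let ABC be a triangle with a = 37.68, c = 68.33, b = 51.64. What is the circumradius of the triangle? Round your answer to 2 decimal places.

By the law of cosines, cos A = (b² + c² − a²) / (2·b·c) ≈ 0.83829, so ∠A ≈ 33.04°.
Circumradius = a/(2 sin A) ≈ 34.554.

34.55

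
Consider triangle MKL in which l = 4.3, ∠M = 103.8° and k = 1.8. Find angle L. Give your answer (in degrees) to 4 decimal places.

By the law of cosines, m² = k² + l² − 2·k·l·cos M = 25.422, so m ≈ 5.0421.
Law of cosines again: cos L = (m² + k² − l²)/(2·m·k) ≈ 0.56042, so ∠L ≈ 55.91°.

∠L ≈ 55.9149°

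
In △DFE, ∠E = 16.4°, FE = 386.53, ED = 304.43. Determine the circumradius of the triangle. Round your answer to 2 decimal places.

By the law of cosines, DF² = FE² + ED² − 2·FE·ED·cos E = 16316, so DF ≈ 127.73.
Area = ½·FE·ED·sin E ≈ 16612.
Circumradius = DF/(2 sin E) ≈ 226.2.

226.20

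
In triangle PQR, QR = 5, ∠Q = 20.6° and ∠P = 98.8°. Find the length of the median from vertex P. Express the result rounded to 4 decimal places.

The third angle is ∠R = 180° − ∠P − ∠Q = 60.60°.
Law of sines: RP = QR·sin Q/sin P ≈ 1.7802.
Law of sines: PQ = QR·sin R/sin P ≈ 4.408.
Median from P: ½√(2·RP² + 2·PQ² − QR²) ≈ 2.2471.

m_P ≈ 2.2471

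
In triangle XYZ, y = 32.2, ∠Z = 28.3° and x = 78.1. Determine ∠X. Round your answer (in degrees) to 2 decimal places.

134.64

By the law of cosines, z² = x² + y² − 2·x·y·cos Z = 2708, so z ≈ 52.038.
Law of cosines again: cos X = (y² + z² − x²)/(2·y·z) ≈ -0.70266, so ∠X ≈ 134.64°.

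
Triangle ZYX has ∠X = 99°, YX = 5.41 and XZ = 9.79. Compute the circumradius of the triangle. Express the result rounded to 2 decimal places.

R ≈ 6.03

By the law of cosines, ZY² = YX² + XZ² − 2·YX·XZ·cos X = 141.68, so ZY ≈ 11.903.
Area = ½·YX·XZ·sin X ≈ 26.156.
Circumradius = ZY/(2 sin X) ≈ 6.0257.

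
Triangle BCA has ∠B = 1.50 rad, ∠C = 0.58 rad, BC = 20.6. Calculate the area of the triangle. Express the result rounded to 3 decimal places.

The third angle is ∠A = π − ∠B − ∠C = 1.062 rad.
Law of sines: CA = BC·sin B/sin A ≈ 23.534.
Law of sines: AB = BC·sin C/sin A ≈ 12.93.
Area = ½·BC·CA·sin C ≈ 132.84.

132.842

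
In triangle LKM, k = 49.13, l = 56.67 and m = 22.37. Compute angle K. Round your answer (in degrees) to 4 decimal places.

By the law of cosines, cos K = (m² + l² − k²) / (2·m·l) ≈ 0.51201, so ∠K ≈ 59.20°.

59.2024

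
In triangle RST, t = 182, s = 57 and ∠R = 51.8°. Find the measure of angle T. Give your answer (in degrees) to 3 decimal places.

∠T ≈ 111.226°

By the law of cosines, r² = s² + t² − 2·s·t·cos R = 23542, so r ≈ 153.43.
Law of cosines again: cos T = (r² + s² − t²)/(2·r·s) ≈ -0.36204, so ∠T ≈ 111.23°.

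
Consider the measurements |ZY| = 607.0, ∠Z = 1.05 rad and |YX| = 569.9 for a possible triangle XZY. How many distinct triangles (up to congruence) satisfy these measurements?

2

|ZY|·sin Z = 607.0·sin(1.05 rad) ≈ 526.5.
Since |ZY| sin Z < |YX| < |ZY| (526.5 < 569.9 < 607.0), two triangles exist.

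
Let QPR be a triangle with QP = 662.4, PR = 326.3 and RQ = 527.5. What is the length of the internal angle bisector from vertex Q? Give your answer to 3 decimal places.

568.454

By the law of cosines, cos Q = (RQ² + QP² − PR²) / (2·RQ·QP) ≈ 0.87368, so ∠Q ≈ 29.11°.
The bisector from Q has length 2·RQ·QP·cos(∠Q/2)/(RQ+QP) ≈ 568.45.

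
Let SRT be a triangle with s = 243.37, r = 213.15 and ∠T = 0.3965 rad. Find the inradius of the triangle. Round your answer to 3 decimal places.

By the law of cosines, t² = s² + r² − 2·s·r·cos T = 8962.2, so t ≈ 94.669.
Area = ½·s·r·sin T ≈ 10017.
Semiperimeter p = (243.37+213.15+94.669)/2 = 275.59.
Inradius = area/p = 10017/275.59 ≈ 36.346.

36.346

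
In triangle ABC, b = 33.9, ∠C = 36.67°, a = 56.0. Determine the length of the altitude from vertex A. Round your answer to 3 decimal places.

By the law of cosines, c² = a² + b² − 2·a·b·cos C = 1239.8, so c ≈ 35.211.
Area = ½·a·b·sin C ≈ 566.87.
The altitude from A has length 2·area/a ≈ 20.245.

20.245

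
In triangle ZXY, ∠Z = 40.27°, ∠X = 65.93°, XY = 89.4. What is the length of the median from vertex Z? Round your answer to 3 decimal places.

The third angle is ∠Y = 180° − ∠Z − ∠X = 73.80°.
Law of sines: YZ = XY·sin X/sin Z ≈ 126.28.
Law of sines: ZX = XY·sin Y/sin Z ≈ 132.81.
Median from Z: ½√(2·YZ² + 2·ZX² − XY²) ≈ 121.64.

m_Z ≈ 121.635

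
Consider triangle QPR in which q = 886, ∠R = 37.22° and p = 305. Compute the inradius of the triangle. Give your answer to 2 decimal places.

By the law of cosines, r² = q² + p² − 2·q·p·cos R = 4.4764e+05, so r ≈ 669.06.
Area = ½·q·p·sin R ≈ 81728.
Semiperimeter s = (886+305+669.06)/2 = 930.03.
Inradius = area/s = 81728/930.03 ≈ 87.877.

87.88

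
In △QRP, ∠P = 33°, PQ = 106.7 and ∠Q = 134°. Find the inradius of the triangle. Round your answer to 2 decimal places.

The third angle is ∠R = 180° − ∠P − ∠Q = 13.00°.
Law of sines: RP = PQ·sin Q/sin R ≈ 341.2.
Law of sines: QR = PQ·sin P/sin R ≈ 258.34.
Area = ½·PQ·RP·sin P ≈ 9914.1.
Semiperimeter s = (341.2+106.7+258.34)/2 = 353.12.
Inradius = area/s = 9914.1/353.12 ≈ 28.076.

28.08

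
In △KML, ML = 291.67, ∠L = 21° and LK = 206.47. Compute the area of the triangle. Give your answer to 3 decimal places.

Area = ½·ML·LK·sin L ≈ 10791.

area ≈ 10790.657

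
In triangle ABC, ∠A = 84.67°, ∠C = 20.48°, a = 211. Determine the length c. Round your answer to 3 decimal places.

The third angle is ∠B = 180° − ∠C − ∠A = 74.85°.
Law of sines: c = a·sin C/sin A ≈ 74.145.

74.145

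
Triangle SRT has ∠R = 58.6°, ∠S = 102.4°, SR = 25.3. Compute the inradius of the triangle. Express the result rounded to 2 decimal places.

The third angle is ∠T = 180° − ∠S − ∠R = 19.00°.
Law of sines: RT = SR·sin S/sin T ≈ 75.897.
Law of sines: TS = SR·sin R/sin T ≈ 66.33.
Area = ½·SR·RT·sin R ≈ 819.5.
Semiperimeter s = (75.897+66.33+25.3)/2 = 83.764.
Inradius = area/s = 819.5/83.764 ≈ 9.7835.

r ≈ 9.78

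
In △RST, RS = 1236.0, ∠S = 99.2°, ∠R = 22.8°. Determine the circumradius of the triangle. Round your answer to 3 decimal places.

728.732

The third angle is ∠T = 180° − ∠R − ∠S = 58.00°.
Law of sines: ST = RS·sin R/sin T ≈ 564.79.
Law of sines: TR = RS·sin S/sin T ≈ 1438.7.
Circumradius = RS/(2 sin T) ≈ 728.73.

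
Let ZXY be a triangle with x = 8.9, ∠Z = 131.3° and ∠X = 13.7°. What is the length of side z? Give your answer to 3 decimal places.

The third angle is ∠Y = 180° − ∠Z − ∠X = 35.00°.
Law of sines: z = x·sin Z/sin X ≈ 28.231.

28.231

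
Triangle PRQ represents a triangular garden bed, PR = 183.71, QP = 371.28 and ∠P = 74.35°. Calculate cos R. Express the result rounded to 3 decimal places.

cos R ≈ 0.228

By the law of cosines, RQ² = QP² + PR² − 2·QP·PR·cos P = 1.348e+05, so RQ ≈ 367.15.
Law of cosines again: cos R = (PR² + RQ² − QP²)/(2·PR·RQ) ≈ 0.22757, so ∠R ≈ 76.85°.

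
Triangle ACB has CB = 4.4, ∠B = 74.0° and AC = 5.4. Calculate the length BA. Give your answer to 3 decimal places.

Law of sines: sin A = CB·sin B/AC ≈ 0.78325.
Since AC ≥ CB, only the acute value applies: ∠A ≈ 51.56°.
Then ∠C = 180° − ∠B − ∠A ≈ 54.44°.
Law of sines gives BA = AC·sin C/sin B ≈ 4.57.

4.570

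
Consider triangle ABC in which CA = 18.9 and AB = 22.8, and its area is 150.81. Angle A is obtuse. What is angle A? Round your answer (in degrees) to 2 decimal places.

135.58

From area = ½·CA·AB·sin A, we get sin A = 2·area/(CA·AB) ≈ 0.69994.
Taking the obtuse solution, ∠A ≈ 135.58°.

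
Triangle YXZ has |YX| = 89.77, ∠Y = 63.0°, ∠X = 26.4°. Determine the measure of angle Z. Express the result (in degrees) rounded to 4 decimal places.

The third angle is ∠Z = 180° − ∠Y − ∠X = 90.60°.

∠Z ≈ 90.6000°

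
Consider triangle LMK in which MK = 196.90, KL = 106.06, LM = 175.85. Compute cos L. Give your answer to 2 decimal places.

cos L ≈ 0.09

By the law of cosines, cos L = (KL² + LM² − MK²) / (2·KL·LM) ≈ 0.09121, so ∠L ≈ 84.77°.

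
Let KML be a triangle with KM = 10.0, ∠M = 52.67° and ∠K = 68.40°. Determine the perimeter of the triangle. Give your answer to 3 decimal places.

perimeter ≈ 30.138

The third angle is ∠L = 180° − ∠K − ∠M = 58.93°.
Law of sines: ML = KM·sin K/sin L ≈ 10.855.
Law of sines: LK = KM·sin M/sin L ≈ 9.2834.
Semiperimeter s = (10.855+9.2834+10)/2 = 15.069.
Perimeter = 10.855 + 9.2834 + 10 = 30.138.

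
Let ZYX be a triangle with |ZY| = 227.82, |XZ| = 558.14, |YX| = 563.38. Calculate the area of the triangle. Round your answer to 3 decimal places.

Semiperimeter s = (563.38 + 558.14 + 227.82)/2 = 674.67.
Heron's formula: area = √(674.67·111.29·116.53·446.85) ≈ 62528.

area ≈ 62527.854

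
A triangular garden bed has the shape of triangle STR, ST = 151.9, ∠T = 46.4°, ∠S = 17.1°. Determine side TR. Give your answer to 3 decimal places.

49.908

The third angle is ∠R = 180° − ∠S − ∠T = 116.50°.
Law of sines: TR = ST·sin S/sin R ≈ 49.908.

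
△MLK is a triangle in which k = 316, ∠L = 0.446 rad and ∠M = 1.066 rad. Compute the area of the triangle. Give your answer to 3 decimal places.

area ≈ 18883.346

The third angle is ∠K = π − ∠M − ∠L = 1.630 rad.
Law of sines: m = k·sin M/sin K ≈ 277.07.
Law of sines: l = k·sin L/sin K ≈ 136.55.
Area = ½·k·m·sin L ≈ 18883.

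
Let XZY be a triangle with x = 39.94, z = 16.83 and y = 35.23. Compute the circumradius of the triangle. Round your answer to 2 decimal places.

By the law of cosines, cos X = (z² + y² − x²) / (2·z·y) ≈ -0.05971, so ∠X ≈ 93.42°.
Circumradius = x/(2 sin X) ≈ 20.006.

R ≈ 20.01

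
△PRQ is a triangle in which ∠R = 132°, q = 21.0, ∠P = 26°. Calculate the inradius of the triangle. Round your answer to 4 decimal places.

4.3963

The third angle is ∠Q = 180° − ∠P − ∠R = 22.00°.
Law of sines: p = q·sin P/sin Q ≈ 24.575.
Law of sines: r = q·sin R/sin Q ≈ 41.66.
Area = ½·q·p·sin R ≈ 191.76.
Semiperimeter s = (24.575+41.66+21)/2 = 43.617.
Inradius = area/s = 191.76/43.617 ≈ 4.3963.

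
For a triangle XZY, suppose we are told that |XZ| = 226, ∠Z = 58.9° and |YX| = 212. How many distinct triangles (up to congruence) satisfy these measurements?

|XZ|·sin Z = 226·sin(58.9°) ≈ 193.5.
Since |XZ| sin Z < |YX| < |XZ| (193.5 < 212 < 226), two triangles exist.

2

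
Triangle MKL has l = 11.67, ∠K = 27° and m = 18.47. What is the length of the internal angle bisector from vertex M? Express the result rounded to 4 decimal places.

By the law of cosines, k² = l² + m² − 2·l·m·cos K = 93.226, so k ≈ 9.6554.
Law of cosines again: cos M = (k² + l² − m²)/(2·k·l) ≈ -0.49578, so ∠M ≈ 119.72°.
The bisector from M has length 2·k·l·cos(∠M/2)/(k+l) ≈ 5.306.

5.3060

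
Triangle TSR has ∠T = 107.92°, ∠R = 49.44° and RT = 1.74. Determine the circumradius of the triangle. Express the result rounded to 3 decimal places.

2.260

The third angle is ∠S = 180° − ∠R − ∠T = 22.64°.
Law of sines: SR = RT·sin T/sin S ≈ 4.3009.
Law of sines: TS = RT·sin R/sin S ≈ 3.4341.
Circumradius = RT/(2 sin S) ≈ 2.2601.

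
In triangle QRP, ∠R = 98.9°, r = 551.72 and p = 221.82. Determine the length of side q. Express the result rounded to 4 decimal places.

472.0107

Law of sines: sin P = p·sin R/r ≈ 0.39721.
Since r ≥ p, only the acute value applies: ∠P ≈ 23.40°.
Then ∠Q = 180° − ∠R − ∠P ≈ 57.70°.
Law of sines gives q = r·sin Q/sin R ≈ 472.01.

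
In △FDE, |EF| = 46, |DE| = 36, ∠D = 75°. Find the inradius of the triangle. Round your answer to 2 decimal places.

11.29

Law of sines: sin F = |DE|·sin D/|EF| ≈ 0.75594.
Since |EF| ≥ |DE|, only the acute value applies: ∠F ≈ 49.11°.
Then ∠E = 180° − ∠D − ∠F ≈ 55.89°.
Law of sines gives |FD| = |EF|·sin E/sin D ≈ 39.431.
Area = ½·|EF|·|DE|·sin E ≈ 685.57.
Semiperimeter s = (36+46+39.431)/2 = 60.715.
Inradius = area/s = 685.57/60.715 ≈ 11.292.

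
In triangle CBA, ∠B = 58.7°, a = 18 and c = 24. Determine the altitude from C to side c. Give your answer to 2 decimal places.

15.38

By the law of cosines, b² = a² + c² − 2·a·c·cos B = 451.14, so b ≈ 21.24.
Area = ½·a·c·sin B ≈ 184.56.
The altitude from C has length 2·area/c ≈ 15.38.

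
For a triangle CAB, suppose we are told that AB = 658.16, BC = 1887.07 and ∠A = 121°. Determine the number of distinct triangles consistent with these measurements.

1

AB·sin A = 658.16·sin(121°) ≈ 564.2.
Since ∠A is not acute, a triangle exists only if BC > AB; here BC > AB, so there is exactly one triangle.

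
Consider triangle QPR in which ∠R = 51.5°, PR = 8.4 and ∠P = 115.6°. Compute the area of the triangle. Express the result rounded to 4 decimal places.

The third angle is ∠Q = 180° − ∠P − ∠R = 12.90°.
Law of sines: RQ = PR·sin P/sin Q ≈ 33.932.
Law of sines: QP = PR·sin R/sin Q ≈ 29.446.
Area = ½·PR·RQ·sin R ≈ 111.53.

111.5340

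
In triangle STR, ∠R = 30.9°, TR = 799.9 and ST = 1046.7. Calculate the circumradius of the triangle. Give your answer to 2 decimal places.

1019.10

Law of sines: sin S = TR·sin R/ST ≈ 0.39245.
Since ST ≥ TR, only the acute value applies: ∠S ≈ 23.11°.
Then ∠T = 180° − ∠R − ∠S ≈ 125.99°.
Law of sines gives RS = ST·sin T/sin R ≈ 1649.1.
Circumradius = ST/(2 sin R) ≈ 1019.1.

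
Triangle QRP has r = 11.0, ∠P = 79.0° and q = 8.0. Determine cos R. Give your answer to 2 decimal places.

cos R ≈ 0.48

By the law of cosines, p² = q² + r² − 2·q·r·cos P = 151.42, so p ≈ 12.305.
Law of cosines again: cos R = (p² + q² − r²)/(2·p·q) ≈ 0.47956, so ∠R ≈ 61.34°.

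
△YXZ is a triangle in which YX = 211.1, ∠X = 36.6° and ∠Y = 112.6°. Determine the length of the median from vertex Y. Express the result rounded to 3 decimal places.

m_Y ≈ 127.575

The third angle is ∠Z = 180° − ∠Y − ∠X = 30.80°.
Law of sines: XZ = YX·sin Y/sin Z ≈ 380.61.
Law of sines: ZY = YX·sin X/sin Z ≈ 245.81.
Median from Y: ½√(2·ZY² + 2·YX² − XZ²) ≈ 127.58.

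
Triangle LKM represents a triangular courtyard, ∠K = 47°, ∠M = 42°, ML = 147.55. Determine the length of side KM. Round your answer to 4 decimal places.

201.7184

The third angle is ∠L = 180° − ∠K − ∠M = 91.00°.
Law of sines: KM = ML·sin L/sin K ≈ 201.72.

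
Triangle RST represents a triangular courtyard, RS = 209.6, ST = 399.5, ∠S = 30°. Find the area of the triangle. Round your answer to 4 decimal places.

20933.8000

Area = ½·RS·ST·sin S ≈ 20934.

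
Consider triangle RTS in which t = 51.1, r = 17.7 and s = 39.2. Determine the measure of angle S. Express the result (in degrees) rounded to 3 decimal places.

39.895

By the law of cosines, cos S = (r² + t² − s²) / (2·r·t) ≈ 0.76722, so ∠S ≈ 39.89°.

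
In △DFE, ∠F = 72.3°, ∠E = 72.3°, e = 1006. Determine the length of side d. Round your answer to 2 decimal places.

611.71

The third angle is ∠D = 180° − ∠F − ∠E = 35.40°.
Law of sines: d = e·sin D/sin E ≈ 611.71.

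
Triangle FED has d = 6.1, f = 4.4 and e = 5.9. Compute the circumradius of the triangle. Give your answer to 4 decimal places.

3.2270

By the law of cosines, cos F = (e² + d² − f²) / (2·e·d) ≈ 0.73159, so ∠F ≈ 42.98°.
Circumradius = f/(2 sin F) ≈ 3.227.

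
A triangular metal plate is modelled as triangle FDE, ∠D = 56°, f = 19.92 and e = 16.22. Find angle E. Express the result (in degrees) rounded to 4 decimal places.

51.1012

By the law of cosines, d² = e² + f² − 2·e·f·cos D = 298.54, so d ≈ 17.278.
Law of cosines again: cos E = (f² + d² − e²)/(2·f·d) ≈ 0.62795, so ∠E ≈ 51.10°.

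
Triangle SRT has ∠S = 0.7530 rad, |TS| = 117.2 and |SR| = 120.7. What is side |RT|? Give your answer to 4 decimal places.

By the law of cosines, |RT|² = |TS|² + |SR|² − 2·|TS|·|SR|·cos S = 7661.3, so |RT| ≈ 87.529.

87.5287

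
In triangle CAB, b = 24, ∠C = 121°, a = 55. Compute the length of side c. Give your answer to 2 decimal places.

70.43

By the law of cosines, c² = a² + b² − 2·a·b·cos C = 4960.7, so c ≈ 70.432.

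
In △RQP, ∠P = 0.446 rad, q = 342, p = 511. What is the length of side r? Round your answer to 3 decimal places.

Law of sines: sin Q = q·sin P/p ≈ 0.28870.
Since p ≥ q, only the acute value applies: ∠Q ≈ 0.293 rad.
Then ∠R = π − ∠P − ∠Q ≈ 2.403 rad.
Law of sines gives r = p·sin R/sin P ≈ 797.79.

797.787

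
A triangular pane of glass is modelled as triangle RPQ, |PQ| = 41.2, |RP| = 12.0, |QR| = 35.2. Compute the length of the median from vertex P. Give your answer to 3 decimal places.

Median from P: ½√(2·|RP|² + 2·|PQ|² − |QR|²) ≈ 24.718.

24.718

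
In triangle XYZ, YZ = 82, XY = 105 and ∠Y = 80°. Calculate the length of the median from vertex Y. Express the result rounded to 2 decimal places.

m_Y ≈ 72.01

By the law of cosines, ZX² = XY² + YZ² − 2·XY·YZ·cos Y = 14759, so ZX ≈ 121.49.
Median from Y: ½√(2·XY² + 2·YZ² − ZX²) ≈ 72.006.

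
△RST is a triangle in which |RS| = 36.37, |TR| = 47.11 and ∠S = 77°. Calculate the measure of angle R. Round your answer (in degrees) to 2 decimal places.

Law of sines: sin T = |RS|·sin S/|TR| ≈ 0.75224.
Since |TR| ≥ |RS|, only the acute value applies: ∠T ≈ 48.78°.
Then ∠R = 180° − ∠S − ∠T ≈ 54.22°.

∠R ≈ 54.22°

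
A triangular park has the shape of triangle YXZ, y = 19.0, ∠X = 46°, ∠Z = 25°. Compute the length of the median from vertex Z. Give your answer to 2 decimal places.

m_Z ≈ 16.34

The third angle is ∠Y = 180° − ∠X − ∠Z = 109.00°.
Law of sines: x = y·sin X/sin Y ≈ 14.455.
Law of sines: z = y·sin Z/sin Y ≈ 8.4924.
Median from Z: ½√(2·y² + 2·x² − z²) ≈ 16.338.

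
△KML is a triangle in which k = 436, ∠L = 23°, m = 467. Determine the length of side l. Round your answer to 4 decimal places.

By the law of cosines, l² = k² + m² − 2·k·m·cos L = 33333, so l ≈ 182.57.

182.5742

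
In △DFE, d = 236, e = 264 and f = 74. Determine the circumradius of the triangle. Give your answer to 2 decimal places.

R ≈ 136.12

By the law of cosines, cos D = (f² + e² − d²) / (2·f·e) ≈ 0.49846, so ∠D ≈ 60.10°.
Circumradius = d/(2 sin D) ≈ 136.12.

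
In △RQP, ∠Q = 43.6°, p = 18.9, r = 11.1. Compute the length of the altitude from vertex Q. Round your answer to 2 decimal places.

h_Q ≈ 10.89

By the law of cosines, q² = p² + r² − 2·p·r·cos Q = 176.57, so q ≈ 13.288.
Area = ½·p·r·sin Q ≈ 72.338.
The altitude from Q has length 2·area/q ≈ 10.888.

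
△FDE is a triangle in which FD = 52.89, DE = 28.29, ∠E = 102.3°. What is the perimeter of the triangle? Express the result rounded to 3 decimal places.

perimeter ≈ 120.246

Law of sines: sin F = DE·sin E/FD ≈ 0.52261.
Since FD ≥ DE, only the acute value applies: ∠F ≈ 31.51°.
Then ∠D = 180° − ∠E − ∠F ≈ 46.19°.
Law of sines gives EF = FD·sin D/sin E ≈ 39.066.
Semiperimeter s = (28.29+39.066+52.89)/2 = 60.123.
Perimeter = 28.29 + 39.066 + 52.89 = 120.25.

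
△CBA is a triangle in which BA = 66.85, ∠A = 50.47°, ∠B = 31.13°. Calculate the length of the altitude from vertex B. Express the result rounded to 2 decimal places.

The third angle is ∠C = 180° − ∠B − ∠A = 98.40°.
Law of sines: AC = BA·sin B/sin C ≈ 34.935.
Law of sines: CB = BA·sin A/sin C ≈ 52.12.
Area = ½·BA·AC·sin A ≈ 900.64.
The altitude from B has length 2·area/AC ≈ 51.561.

h_B ≈ 51.56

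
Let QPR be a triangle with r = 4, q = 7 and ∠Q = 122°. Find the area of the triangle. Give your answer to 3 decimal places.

6.790

Law of sines: sin R = r·sin Q/q ≈ 0.48460.
Since q ≥ r, only the acute value applies: ∠R ≈ 28.99°.
Then ∠P = 180° − ∠Q − ∠R ≈ 29.01°.
Law of sines gives p = q·sin P/sin Q ≈ 4.0035.
Area = ½·q·r·sin P ≈ 6.7903.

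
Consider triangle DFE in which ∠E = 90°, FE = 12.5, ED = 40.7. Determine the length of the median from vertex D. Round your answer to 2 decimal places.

By the law of cosines, DF² = FE² + ED² − 2·FE·ED·cos E = 1812.7, so DF ≈ 42.576.
Median from D: ½√(2·ED² + 2·DF² − FE²) ≈ 41.177.

m_D ≈ 41.18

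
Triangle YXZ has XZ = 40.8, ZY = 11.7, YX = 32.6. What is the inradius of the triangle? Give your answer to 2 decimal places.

Semiperimeter s = (40.8 + 11.7 + 32.6)/2 = 42.55.
Heron's formula: area = √(42.55·1.75·30.85·9.95) ≈ 151.18.
Inradius = area/s = 151.18/42.55 ≈ 3.5531.

r ≈ 3.55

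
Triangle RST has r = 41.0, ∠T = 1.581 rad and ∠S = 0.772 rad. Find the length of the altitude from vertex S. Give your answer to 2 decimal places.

h_S ≈ 41.00

The third angle is ∠R = π − ∠S − ∠T = 0.789 rad.
Law of sines: s = r·sin S/sin R ≈ 40.318.
Law of sines: t = r·sin T/sin R ≈ 57.795.
Area = ½·r·s·sin T ≈ 826.48.
The altitude from S has length 2·area/s ≈ 40.998.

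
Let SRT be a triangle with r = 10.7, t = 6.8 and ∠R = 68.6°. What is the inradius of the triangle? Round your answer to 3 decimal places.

2.458

Law of sines: sin T = t·sin R/r ≈ 0.59170.
Since r ≥ t, only the acute value applies: ∠T ≈ 36.28°.
Then ∠S = 180° − ∠R − ∠T ≈ 75.12°.
Law of sines gives s = r·sin S/sin R ≈ 11.107.
Area = ½·r·t·sin S ≈ 35.16.
Semiperimeter p = (11.107+10.7+6.8)/2 = 14.304.
Inradius = area/p = 35.16/14.304 ≈ 2.4582.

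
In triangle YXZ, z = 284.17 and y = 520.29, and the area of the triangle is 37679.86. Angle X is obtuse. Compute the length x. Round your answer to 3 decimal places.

778.371

From area = ½·z·y·sin X, we get sin X = 2·area/(z·y) ≈ 0.50970.
Taking the obtuse solution, ∠X ≈ 149.36°.
Law of cosines then gives x ≈ 778.37.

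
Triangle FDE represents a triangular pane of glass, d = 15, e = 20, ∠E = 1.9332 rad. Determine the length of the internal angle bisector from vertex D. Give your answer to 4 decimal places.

Law of sines: sin D = d·sin E/e ≈ 0.70129.
Since e ≥ d, only the acute value applies: ∠D ≈ 0.7772 rad.
Then ∠F = π − ∠E − ∠D ≈ 0.4312 rad.
Law of sines gives f = e·sin F/sin E ≈ 8.9398.
The bisector from D has length 2·e·f·cos(∠D/2)/(e+f) ≈ 11.435.

11.4351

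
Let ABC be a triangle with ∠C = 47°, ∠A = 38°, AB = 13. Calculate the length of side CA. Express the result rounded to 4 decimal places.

17.7076

The third angle is ∠B = 180° − ∠C − ∠A = 95.00°.
Law of sines: CA = AB·sin B/sin C ≈ 17.708.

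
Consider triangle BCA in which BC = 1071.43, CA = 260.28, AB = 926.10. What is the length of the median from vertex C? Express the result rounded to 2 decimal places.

627.25

Median from C: ½√(2·BC² + 2·CA² − AB²) ≈ 627.25.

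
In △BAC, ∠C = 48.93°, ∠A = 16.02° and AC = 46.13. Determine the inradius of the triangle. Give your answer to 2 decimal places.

The third angle is ∠B = 180° − ∠A − ∠C = 115.05°.
Law of sines: CB = AC·sin A/sin B ≈ 14.052.
Law of sines: BA = AC·sin C/sin B ≈ 38.389.
Area = ½·AC·CB·sin C ≈ 244.36.
Semiperimeter s = (46.13+14.052+38.389)/2 = 49.286.
Inradius = area/s = 244.36/49.286 ≈ 4.958.

r ≈ 4.96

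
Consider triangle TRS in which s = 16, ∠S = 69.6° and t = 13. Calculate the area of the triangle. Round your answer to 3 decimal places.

Law of sines: sin T = t·sin S/s ≈ 0.76154.
Since s ≥ t, only the acute value applies: ∠T ≈ 49.60°.
Then ∠R = 180° − ∠S − ∠T ≈ 60.80°.
Law of sines gives r = s·sin R/sin S ≈ 14.901.
Area = ½·s·t·sin R ≈ 90.784.

area ≈ 90.784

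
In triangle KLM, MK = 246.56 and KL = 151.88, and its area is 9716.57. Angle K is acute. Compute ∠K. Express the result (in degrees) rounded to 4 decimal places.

∠K ≈ 31.2614°

From area = ½·MK·KL·sin K, we get sin K = 2·area/(MK·KL) ≈ 0.51894.
Taking the acute solution, ∠K ≈ 31.26°.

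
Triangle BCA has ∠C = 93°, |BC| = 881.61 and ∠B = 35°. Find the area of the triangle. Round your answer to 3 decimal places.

The third angle is ∠A = 180° − ∠B − ∠C = 52.00°.
Law of sines: |CA| = |BC|·sin B/sin A ≈ 641.71.
Law of sines: |AB| = |BC|·sin C/sin A ≈ 1117.2.
Area = ½·|BC|·|CA|·sin C ≈ 2.8248e+05.

area ≈ 282479.271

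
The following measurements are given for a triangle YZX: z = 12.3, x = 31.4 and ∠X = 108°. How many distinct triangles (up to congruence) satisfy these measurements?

z·sin X = 12.3·sin(108°) ≈ 11.7.
Since ∠X is not acute, a triangle exists only if x > z; here x > z, so there is exactly one triangle.

1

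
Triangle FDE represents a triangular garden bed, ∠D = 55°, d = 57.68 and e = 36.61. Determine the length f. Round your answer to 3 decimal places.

70.270

Law of sines: sin E = e·sin D/d ≈ 0.51992.
Since d ≥ e, only the acute value applies: ∠E ≈ 31.33°.
Then ∠F = 180° − ∠D − ∠E ≈ 93.67°.
Law of sines gives f = d·sin F/sin D ≈ 70.27.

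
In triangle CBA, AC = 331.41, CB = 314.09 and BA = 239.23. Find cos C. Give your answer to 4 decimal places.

0.7265

By the law of cosines, cos C = (AC² + CB² − BA²) / (2·AC·CB) ≈ 0.72654, so ∠C ≈ 43.40°.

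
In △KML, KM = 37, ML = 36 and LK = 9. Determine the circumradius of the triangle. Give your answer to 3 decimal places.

18.501

By the law of cosines, cos K = (LK² + KM² − ML²) / (2·LK·KM) ≈ 0.23123, so ∠K ≈ 76.63°.
Circumradius = ML/(2 sin K) ≈ 18.501.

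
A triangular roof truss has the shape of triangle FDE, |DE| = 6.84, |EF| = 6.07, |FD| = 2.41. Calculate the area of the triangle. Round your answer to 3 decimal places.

area ≈ 7.241

Semiperimeter s = (6.84 + 6.07 + 2.41)/2 = 7.66.
Heron's formula: area = √(7.66·0.82·1.59·5.25) ≈ 7.241.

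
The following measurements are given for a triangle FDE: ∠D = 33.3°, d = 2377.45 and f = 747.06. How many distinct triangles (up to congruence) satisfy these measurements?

1

f·sin D = 747.06·sin(33.3°) ≈ 410.2.
Since d ≥ f, exactly one triangle exists.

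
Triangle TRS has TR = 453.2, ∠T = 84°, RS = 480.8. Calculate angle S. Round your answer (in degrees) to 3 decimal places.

Law of sines: sin S = TR·sin T/RS ≈ 0.93743.
Since RS ≥ TR, only the acute value applies: ∠S ≈ 69.62°.
Then ∠R = 180° − ∠T − ∠S ≈ 26.38°.

∠S ≈ 69.625°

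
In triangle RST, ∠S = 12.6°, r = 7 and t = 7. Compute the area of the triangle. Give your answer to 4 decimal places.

5.3445

Area = ½·t·r·sin S ≈ 5.3445.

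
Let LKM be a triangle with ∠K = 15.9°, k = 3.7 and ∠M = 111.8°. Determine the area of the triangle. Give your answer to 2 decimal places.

The third angle is ∠L = 180° − ∠K − ∠M = 52.30°.
Law of sines: l = k·sin L/sin K ≈ 10.686.
Law of sines: m = k·sin M/sin K ≈ 12.54.
Area = ½·k·l·sin M ≈ 18.355.

18.36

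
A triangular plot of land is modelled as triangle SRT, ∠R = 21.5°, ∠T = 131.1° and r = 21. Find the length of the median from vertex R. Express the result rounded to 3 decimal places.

The third angle is ∠S = 180° − ∠R − ∠T = 27.40°.
Law of sines: s = r·sin S/sin R ≈ 26.369.
Law of sines: t = r·sin T/sin R ≈ 43.178.
Median from R: ½√(2·t² + 2·s² − r²) ≈ 34.199.

m_R ≈ 34.199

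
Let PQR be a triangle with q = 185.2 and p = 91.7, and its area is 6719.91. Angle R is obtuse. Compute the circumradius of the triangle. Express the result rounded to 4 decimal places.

159.1763

From area = ½·p·q·sin R, we get sin R = 2·area/(p·q) ≈ 0.79138.
Taking the obtuse solution, ∠R ≈ 127.69°.
Law of cosines then gives r ≈ 251.94.
Circumradius = r/(2 sin R) ≈ 159.18.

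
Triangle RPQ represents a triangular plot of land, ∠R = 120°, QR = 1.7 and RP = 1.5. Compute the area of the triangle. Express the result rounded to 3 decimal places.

Area = ½·QR·RP·sin R ≈ 1.1042.

area ≈ 1.104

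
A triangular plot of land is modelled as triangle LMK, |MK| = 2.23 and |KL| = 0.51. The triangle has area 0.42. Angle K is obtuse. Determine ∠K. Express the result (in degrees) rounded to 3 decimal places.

From area = ½·|MK|·|KL|·sin K, we get sin K = 2·area/(|MK|·|KL|) ≈ 0.73859.
Taking the obtuse solution, ∠K ≈ 132.39°.

∠K ≈ 132.388°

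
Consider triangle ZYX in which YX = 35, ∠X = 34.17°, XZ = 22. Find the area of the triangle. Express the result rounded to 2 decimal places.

216.24

Area = ½·YX·XZ·sin X ≈ 216.24.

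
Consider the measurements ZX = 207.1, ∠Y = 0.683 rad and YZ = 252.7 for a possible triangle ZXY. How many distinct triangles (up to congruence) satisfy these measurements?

YZ·sin Y = 252.7·sin(0.683 rad) ≈ 159.5.
Since YZ sin Y < ZX < YZ (159.5 < 207.1 < 252.7), two triangles exist.

2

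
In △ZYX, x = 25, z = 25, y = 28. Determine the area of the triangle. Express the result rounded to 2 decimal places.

289.97

Semiperimeter s = (25 + 28 + 25)/2 = 39.
Heron's formula: area = √(39·14·11·14) ≈ 289.97.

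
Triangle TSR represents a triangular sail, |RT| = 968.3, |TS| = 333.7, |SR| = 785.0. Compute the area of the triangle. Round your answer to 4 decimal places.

Semiperimeter s = (785 + 968.3 + 333.7)/2 = 1043.5.
Heron's formula: area = √(1043.5·258.5·75.2·709.8) ≈ 1.1999e+05.

area ≈ 119992.3111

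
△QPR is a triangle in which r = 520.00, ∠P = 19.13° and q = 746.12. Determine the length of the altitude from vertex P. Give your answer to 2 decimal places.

By the law of cosines, p² = r² + q² − 2·r·q·cos P = 93981, so p ≈ 306.56.
Area = ½·r·q·sin P ≈ 63573.
The altitude from P has length 2·area/p ≈ 414.75.

h_P ≈ 414.75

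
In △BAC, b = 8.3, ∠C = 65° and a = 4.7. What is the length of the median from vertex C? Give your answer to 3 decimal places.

By the law of cosines, c² = b² + a² − 2·b·a·cos C = 58.007, so c ≈ 7.6163.
Median from C: ½√(2·b² + 2·a² − c²) ≈ 5.5667.

m_C ≈ 5.567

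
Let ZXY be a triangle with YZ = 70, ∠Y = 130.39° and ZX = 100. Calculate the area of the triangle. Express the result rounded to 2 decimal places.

Law of sines: sin X = YZ·sin Y/ZX ≈ 0.53316.
Since ZX ≥ YZ, only the acute value applies: ∠X ≈ 32.22°.
Then ∠Z = 180° − ∠Y − ∠X ≈ 17.39°.
Law of sines gives XY = ZX·sin Z/sin Y ≈ 39.243.
Area = ½·ZX·YZ·sin Z ≈ 1046.1.

1046.12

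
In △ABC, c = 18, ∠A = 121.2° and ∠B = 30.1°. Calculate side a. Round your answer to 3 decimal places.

The third angle is ∠C = 180° − ∠A − ∠B = 28.70°.
Law of sines: a = c·sin A/sin C ≈ 32.061.

32.061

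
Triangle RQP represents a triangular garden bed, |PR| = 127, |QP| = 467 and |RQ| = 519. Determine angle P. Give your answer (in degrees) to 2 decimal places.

By the law of cosines, cos P = (|QP|² + |PR|² − |RQ|²) / (2·|QP|·|PR|) ≈ -0.29627, so ∠P ≈ 107.23°.

∠P ≈ 107.23°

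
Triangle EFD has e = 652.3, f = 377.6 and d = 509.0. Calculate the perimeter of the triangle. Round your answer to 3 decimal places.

Perimeter = 652.3 + 377.6 + 509 = 1538.9.

perimeter ≈ 1538.900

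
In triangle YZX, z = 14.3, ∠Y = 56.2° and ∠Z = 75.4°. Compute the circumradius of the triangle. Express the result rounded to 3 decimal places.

R ≈ 7.389

The third angle is ∠X = 180° − ∠Y − ∠Z = 48.40°.
Law of sines: y = z·sin Y/sin Z ≈ 12.28.
Law of sines: x = z·sin X/sin Z ≈ 11.05.
Circumradius = z/(2 sin Z) ≈ 7.3886.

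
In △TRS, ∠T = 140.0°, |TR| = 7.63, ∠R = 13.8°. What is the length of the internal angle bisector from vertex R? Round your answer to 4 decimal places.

The third angle is ∠S = 180° − ∠T − ∠R = 26.20°.
Law of sines: |RS| = |TR|·sin T/sin S ≈ 11.109.
Law of sines: |ST| = |TR|·sin R/sin S ≈ 4.1223.
The bisector from R has length 2·|TR|·|RS|·cos(∠R/2)/(|TR|+|RS|) ≈ 8.9809.

t_R ≈ 8.9809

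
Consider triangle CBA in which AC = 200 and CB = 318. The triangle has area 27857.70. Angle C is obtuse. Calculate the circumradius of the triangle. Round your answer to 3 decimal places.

R ≈ 256.820

From area = ½·AC·CB·sin C, we get sin C = 2·area/(AC·CB) ≈ 0.87603.
Taking the obtuse solution, ∠C ≈ 118.83°.
Law of cosines then gives BA ≈ 449.96.
Circumradius = BA/(2 sin C) ≈ 256.82.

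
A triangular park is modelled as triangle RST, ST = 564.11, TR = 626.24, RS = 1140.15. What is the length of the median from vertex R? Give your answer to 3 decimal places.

Median from R: ½√(2·TR² + 2·RS² − ST²) ≈ 875.5.

m_R ≈ 875.502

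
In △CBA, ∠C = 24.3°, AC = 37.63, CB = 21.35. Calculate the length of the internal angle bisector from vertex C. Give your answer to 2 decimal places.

t_C ≈ 26.63

By the law of cosines, BA² = AC² + CB² − 2·AC·CB·cos C = 407.4, so BA ≈ 20.184.
The bisector from C has length 2·AC·CB·cos(∠C/2)/(AC+CB) ≈ 26.633.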